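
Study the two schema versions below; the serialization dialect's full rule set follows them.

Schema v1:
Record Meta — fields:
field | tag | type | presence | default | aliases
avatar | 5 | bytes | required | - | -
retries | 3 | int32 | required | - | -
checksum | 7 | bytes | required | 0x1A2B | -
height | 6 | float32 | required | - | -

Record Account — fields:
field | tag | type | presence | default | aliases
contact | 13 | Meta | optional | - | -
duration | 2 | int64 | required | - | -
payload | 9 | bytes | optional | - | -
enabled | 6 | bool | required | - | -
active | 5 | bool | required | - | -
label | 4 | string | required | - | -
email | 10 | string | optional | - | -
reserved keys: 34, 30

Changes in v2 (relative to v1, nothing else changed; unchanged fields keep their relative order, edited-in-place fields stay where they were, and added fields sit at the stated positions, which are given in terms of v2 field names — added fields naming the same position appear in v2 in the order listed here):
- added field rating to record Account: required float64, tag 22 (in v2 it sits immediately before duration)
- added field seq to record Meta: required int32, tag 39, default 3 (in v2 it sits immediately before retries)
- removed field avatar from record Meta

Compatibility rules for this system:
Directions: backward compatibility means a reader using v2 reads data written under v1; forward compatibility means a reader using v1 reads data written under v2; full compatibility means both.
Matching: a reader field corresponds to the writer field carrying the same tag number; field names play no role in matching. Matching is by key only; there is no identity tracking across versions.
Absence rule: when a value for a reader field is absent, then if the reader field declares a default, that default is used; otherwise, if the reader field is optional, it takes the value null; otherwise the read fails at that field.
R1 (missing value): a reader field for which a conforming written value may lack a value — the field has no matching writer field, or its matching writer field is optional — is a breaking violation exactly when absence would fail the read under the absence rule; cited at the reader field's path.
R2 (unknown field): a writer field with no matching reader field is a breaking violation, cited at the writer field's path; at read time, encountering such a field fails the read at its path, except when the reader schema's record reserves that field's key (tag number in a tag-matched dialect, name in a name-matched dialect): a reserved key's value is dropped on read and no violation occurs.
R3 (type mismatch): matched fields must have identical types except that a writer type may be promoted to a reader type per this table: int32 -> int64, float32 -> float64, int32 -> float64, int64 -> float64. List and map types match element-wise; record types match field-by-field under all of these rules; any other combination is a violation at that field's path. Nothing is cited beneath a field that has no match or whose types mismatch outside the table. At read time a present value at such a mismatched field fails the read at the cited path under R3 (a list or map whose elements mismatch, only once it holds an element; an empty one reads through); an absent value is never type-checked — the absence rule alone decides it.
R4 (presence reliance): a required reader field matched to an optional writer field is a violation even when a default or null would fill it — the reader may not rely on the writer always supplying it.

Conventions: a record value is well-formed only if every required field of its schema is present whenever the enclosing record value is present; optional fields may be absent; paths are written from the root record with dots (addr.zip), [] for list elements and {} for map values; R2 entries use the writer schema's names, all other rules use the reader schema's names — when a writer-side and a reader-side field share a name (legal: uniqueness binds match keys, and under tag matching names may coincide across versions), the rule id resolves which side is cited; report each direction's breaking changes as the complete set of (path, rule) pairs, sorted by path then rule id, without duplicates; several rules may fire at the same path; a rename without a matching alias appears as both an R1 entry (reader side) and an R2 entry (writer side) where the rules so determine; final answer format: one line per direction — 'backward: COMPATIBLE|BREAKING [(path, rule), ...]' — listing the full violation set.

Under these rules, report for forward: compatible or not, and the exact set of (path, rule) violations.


forward: BREAKING [(contact.avatar, R1), (contact.seq, R2), (rating, R2)]

in Account below, arrows point writer -> reader
forward on Account — v1 reading data written by v2:
  contact <- contact (Meta -> Meta, writer optional)
  duration <- duration (int64 -> int64, writer required)
  payload <- payload (bytes -> bytes, writer optional)
  enabled <- enabled (bool -> bool, writer required)
  active <- active (bool -> bool, writer required)
  label <- label (string -> string, writer required)
  email <- email (string -> string, writer optional)
  writer rating: unknown to reader
  contact.avatar: no writer-side match
  contact.retries <- contact.retries (int32 -> int32, writer required)
  contact.checksum <- contact.checksum (bytes -> bytes, writer required)
  contact.height <- contact.height (float32 -> float32, writer required)
  writer contact.seq: unknown to reader
  rule R1 violated at contact.avatar
  rule R2 violated at contact.seq
  rule R2 violated at rating
  => forward: BREAKING (3)


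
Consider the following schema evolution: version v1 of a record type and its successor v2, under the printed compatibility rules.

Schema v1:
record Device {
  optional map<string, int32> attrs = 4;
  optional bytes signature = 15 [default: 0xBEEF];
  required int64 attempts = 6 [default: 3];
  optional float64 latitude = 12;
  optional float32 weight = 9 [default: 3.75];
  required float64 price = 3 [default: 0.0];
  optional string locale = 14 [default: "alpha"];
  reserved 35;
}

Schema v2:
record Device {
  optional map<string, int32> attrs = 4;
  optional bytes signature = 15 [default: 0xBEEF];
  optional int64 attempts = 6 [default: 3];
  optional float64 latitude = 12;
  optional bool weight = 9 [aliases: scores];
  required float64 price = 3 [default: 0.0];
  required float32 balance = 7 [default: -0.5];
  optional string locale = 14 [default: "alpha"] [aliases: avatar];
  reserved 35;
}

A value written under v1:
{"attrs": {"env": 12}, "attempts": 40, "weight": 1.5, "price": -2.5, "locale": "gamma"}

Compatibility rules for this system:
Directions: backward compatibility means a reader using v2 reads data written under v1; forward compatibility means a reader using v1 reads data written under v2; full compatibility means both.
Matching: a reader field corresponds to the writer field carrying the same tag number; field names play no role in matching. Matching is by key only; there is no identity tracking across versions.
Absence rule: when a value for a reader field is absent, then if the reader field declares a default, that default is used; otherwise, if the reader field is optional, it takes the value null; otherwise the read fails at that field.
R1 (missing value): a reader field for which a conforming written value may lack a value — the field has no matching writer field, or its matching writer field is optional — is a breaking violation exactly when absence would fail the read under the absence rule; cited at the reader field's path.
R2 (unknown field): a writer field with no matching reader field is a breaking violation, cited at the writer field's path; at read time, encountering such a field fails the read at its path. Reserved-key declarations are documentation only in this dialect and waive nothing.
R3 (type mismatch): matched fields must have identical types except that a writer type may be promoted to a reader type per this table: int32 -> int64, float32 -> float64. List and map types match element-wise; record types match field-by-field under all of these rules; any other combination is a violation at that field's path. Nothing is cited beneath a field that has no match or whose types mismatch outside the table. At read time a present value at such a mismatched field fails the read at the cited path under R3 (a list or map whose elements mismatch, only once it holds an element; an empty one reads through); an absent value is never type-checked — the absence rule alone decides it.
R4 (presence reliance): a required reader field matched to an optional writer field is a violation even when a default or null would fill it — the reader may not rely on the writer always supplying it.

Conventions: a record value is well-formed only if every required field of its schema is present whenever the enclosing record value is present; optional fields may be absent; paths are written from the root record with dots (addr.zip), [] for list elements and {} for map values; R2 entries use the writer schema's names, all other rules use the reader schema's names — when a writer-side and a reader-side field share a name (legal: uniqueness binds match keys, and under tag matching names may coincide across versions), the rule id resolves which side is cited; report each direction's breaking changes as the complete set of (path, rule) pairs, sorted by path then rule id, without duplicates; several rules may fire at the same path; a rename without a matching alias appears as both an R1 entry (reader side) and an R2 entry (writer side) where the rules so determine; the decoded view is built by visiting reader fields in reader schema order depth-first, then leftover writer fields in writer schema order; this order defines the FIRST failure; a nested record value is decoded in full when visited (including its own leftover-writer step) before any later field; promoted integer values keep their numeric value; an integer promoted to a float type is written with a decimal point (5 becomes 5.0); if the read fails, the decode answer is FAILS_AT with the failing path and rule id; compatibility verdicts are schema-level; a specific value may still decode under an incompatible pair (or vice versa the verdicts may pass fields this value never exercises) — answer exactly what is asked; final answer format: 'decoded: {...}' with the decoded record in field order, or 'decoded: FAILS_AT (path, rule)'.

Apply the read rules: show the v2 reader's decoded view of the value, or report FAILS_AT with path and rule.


decoded: FAILS_AT (weight, R3)

the writer's type comes first in each Device pair
migrating the Device value to v2:
  attrs := {"env": 12}
  signature := 0xBEEF (no value, default fills)
  attempts := 40
  latitude := null (not supplied -> null)
  read fails at weight under R3
  => FAILS_AT (weight, R3)
the rest of the Device diff is inert for this question:
  added field balance to record Device: required float32, tag 7, default -0.5 (in v2 it sits immediately before locale) -> shifts the Device verdicts, not this decode
  field attempts in record Device: required changed to optional -> shifts the Device verdicts, not this decode


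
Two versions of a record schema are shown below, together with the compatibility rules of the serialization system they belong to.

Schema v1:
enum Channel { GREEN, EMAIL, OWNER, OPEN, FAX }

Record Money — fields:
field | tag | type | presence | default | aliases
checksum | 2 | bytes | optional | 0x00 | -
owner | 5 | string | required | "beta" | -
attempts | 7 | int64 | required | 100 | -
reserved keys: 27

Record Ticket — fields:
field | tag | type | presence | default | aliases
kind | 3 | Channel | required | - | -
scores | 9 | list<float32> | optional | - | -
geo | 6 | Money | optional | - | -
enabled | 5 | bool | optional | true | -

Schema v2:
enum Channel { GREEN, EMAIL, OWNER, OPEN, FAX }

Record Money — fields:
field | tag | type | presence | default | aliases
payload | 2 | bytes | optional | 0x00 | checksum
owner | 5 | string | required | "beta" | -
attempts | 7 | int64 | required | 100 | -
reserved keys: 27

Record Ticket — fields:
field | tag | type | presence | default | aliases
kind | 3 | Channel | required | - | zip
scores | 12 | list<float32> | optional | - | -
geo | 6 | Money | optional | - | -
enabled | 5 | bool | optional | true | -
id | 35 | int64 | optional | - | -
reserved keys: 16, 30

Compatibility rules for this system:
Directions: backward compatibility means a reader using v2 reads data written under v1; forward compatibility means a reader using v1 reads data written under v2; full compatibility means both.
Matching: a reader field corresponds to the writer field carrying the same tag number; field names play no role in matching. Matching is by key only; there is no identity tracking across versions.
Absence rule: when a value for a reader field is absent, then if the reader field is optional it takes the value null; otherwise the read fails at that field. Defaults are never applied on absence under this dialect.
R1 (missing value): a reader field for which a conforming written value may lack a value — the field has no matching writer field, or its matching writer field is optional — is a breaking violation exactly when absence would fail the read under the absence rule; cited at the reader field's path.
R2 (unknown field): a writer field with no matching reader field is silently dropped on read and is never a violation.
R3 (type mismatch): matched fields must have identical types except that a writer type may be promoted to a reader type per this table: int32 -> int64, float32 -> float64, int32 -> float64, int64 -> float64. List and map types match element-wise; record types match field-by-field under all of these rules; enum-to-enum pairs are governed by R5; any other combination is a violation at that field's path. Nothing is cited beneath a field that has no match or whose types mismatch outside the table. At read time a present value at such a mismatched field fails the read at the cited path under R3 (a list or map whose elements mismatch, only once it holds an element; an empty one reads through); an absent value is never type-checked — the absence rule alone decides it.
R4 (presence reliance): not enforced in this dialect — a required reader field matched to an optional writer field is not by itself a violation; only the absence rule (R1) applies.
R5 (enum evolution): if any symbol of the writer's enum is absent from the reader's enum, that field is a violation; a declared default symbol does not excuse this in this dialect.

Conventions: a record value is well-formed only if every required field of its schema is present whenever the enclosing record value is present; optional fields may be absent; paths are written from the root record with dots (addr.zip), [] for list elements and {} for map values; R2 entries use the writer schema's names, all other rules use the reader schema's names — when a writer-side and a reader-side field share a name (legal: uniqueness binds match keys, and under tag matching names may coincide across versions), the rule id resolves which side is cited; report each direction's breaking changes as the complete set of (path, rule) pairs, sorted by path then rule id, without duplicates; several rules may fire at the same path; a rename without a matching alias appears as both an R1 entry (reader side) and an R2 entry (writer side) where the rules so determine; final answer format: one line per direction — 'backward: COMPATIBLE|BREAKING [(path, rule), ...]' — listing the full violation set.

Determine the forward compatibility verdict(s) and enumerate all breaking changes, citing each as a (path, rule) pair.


each type pair in Ticket: writer, then reader
forward on Ticket — v1 reading data written by v2:
  kind: Channel -> Channel, writer required; from kind
  no writer field matches reader scores
  geo: Money -> Money, writer optional; from geo
  enabled: bool -> bool, writer optional; from enabled
  writer scores: unknown to reader
  writer id: unknown to reader
  geo.checksum: bytes -> bytes, writer optional; from geo.payload
  geo.owner: string -> string, writer required; from geo.owner
  geo.attempts: int64 -> int64, writer required; from geo.attempts
  nothing fires on Ticket: forward is COMPATIBLE
remaining Ticket differences; none change what is asked:
  renamed field checksum to payload in record Money (alias checksum declared on the renamed field) -> no rule fires on it in Ticket's dialect; the asked verdict holds
  added field id to record Ticket: optional int64, tag 35 (in v2 it sits last) -> no rule fires on it in Ticket's dialect; the asked verdict holds
  field scores in record Ticket: tag 9 changed to 12 -> no rule fires on it in Ticket's dialect; the asked verdict holds

forward: COMPATIBLE []


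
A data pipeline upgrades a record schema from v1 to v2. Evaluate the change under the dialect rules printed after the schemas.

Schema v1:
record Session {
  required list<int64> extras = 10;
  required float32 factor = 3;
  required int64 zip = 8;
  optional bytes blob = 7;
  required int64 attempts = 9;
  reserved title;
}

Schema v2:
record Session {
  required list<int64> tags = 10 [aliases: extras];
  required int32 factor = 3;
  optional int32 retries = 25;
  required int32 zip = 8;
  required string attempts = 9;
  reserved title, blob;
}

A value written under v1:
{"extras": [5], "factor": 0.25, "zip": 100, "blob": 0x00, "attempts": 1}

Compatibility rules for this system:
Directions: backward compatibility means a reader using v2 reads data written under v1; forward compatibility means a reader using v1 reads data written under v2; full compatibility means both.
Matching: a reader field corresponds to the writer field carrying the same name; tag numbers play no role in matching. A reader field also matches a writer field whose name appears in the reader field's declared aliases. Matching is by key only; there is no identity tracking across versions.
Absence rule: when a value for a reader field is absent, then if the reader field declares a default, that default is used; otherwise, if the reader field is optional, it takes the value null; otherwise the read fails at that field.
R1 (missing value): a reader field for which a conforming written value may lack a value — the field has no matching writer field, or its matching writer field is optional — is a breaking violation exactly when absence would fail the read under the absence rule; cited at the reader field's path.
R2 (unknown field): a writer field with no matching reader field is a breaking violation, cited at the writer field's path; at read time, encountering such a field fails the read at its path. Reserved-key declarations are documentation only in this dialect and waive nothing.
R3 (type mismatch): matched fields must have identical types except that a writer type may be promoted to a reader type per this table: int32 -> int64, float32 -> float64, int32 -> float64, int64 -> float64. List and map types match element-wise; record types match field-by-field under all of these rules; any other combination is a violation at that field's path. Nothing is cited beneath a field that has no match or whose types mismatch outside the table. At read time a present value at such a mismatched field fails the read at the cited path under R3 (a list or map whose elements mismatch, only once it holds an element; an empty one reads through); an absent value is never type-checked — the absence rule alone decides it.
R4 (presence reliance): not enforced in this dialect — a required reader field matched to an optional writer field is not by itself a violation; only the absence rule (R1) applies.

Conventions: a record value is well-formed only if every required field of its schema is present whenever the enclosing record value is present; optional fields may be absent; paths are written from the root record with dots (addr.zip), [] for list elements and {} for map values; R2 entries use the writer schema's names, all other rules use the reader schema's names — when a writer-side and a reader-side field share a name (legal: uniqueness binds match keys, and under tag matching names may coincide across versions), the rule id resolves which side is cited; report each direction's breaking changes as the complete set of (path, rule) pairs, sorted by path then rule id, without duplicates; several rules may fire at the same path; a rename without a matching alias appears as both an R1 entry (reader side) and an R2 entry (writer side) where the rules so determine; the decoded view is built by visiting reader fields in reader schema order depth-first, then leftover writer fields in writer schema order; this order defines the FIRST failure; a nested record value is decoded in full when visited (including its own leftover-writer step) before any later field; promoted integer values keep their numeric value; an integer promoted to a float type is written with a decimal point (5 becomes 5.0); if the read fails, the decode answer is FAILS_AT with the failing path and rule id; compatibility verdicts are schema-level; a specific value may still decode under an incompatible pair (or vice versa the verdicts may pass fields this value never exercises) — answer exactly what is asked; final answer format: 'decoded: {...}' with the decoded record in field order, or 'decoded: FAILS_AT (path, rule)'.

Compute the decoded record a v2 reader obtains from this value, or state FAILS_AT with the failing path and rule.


decoded: FAILS_AT (factor, R3)

arrows below run writer -> reader for Session
decode (reader v2):
  tags := [5] (from writer extras)
  read fails at factor under R3
  => FAILS_AT (factor, R3)
the rest of the Session diff is inert for this question:
  field attempts in record Session: type int64 changed to string -> matters for Session compatibility verdicts, not for this value's decode
  removed field blob from record Session (its key "blob" joins the reserved list) -> matters for Session compatibility verdicts, not for this value's decode
  field zip in record Session: type int64 changed to int32 -> matters for Session compatibility verdicts, not for this value's decode
  renamed field extras to tags in record Session (alias extras declared on the renamed field) -> matters for Session compatibility verdicts, not for this value's decode
  added field retries to record Session: optional int32, tag 25 (in v2 it sits immediately before zip) -> matters for Session compatibility verdicts, not for this value's decode


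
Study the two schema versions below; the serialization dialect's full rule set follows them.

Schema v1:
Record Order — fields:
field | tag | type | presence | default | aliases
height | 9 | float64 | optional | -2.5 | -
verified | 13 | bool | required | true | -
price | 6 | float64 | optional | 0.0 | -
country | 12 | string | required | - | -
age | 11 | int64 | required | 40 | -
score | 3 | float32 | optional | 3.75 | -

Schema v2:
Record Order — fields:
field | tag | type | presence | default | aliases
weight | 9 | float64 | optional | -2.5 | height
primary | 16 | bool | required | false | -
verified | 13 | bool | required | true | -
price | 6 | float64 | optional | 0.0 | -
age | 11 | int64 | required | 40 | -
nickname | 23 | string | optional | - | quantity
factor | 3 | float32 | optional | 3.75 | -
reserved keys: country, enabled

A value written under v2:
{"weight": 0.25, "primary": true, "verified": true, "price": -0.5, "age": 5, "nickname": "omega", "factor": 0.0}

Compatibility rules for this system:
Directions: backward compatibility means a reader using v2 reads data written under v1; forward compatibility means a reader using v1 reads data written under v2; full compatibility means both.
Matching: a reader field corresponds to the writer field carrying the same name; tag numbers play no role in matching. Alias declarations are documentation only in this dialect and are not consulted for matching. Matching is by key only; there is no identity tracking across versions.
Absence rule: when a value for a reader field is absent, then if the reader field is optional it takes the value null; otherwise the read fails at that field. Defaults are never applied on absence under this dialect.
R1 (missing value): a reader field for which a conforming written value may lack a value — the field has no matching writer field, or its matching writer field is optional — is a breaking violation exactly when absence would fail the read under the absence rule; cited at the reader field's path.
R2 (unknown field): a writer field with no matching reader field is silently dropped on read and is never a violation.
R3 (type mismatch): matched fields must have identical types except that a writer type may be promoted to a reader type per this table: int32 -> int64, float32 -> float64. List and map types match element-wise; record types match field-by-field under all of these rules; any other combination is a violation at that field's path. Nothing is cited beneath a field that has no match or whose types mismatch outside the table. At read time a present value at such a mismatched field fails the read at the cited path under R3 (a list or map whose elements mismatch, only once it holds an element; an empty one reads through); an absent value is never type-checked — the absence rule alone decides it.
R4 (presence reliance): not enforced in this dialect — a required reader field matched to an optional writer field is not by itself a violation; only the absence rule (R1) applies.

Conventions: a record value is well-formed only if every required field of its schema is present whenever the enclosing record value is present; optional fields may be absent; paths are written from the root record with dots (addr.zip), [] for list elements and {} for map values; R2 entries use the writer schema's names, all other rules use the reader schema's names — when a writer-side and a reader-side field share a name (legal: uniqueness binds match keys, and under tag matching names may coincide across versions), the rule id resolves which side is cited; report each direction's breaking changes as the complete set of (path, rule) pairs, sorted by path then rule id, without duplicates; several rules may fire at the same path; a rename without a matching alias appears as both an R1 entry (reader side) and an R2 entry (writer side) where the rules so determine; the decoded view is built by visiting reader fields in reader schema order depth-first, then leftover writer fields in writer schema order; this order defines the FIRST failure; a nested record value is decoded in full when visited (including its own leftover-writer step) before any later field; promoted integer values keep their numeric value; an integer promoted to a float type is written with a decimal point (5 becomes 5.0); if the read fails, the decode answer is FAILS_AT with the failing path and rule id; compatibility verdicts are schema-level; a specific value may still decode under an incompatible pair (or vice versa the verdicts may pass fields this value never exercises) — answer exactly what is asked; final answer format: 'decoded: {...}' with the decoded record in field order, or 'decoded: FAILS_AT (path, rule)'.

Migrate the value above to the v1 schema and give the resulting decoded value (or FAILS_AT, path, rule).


each type pair in Order: writer, then reader
decode walk for Order under reader schema v1:
  height := null (not supplied -> null)
  verified := true
  price := -0.5
  read fails at country under R1 (no fill)
  => FAILS_AT (country, R1)
the other Order changes do not affect what is asked:
  added field primary to record Order: required bool, tag 16, default false (in v2 it sits immediately before verified) -> changes Order's schema-level verdicts only — the decode of this value is the same
  added field nickname to record Order: optional string, tag 23 (in v2 it sits immediately before factor) -> fires no rule on Order under this dialect and leaves the result unchanged
  renamed field height to weight in record Order (alias height declared on the renamed field) -> fires no rule on Order under this dialect and leaves the result unchanged
  renamed field score to factor in record Order -> fires no rule on Order under this dialect and leaves the result unchanged

decoded: FAILS_AT (country, R1)


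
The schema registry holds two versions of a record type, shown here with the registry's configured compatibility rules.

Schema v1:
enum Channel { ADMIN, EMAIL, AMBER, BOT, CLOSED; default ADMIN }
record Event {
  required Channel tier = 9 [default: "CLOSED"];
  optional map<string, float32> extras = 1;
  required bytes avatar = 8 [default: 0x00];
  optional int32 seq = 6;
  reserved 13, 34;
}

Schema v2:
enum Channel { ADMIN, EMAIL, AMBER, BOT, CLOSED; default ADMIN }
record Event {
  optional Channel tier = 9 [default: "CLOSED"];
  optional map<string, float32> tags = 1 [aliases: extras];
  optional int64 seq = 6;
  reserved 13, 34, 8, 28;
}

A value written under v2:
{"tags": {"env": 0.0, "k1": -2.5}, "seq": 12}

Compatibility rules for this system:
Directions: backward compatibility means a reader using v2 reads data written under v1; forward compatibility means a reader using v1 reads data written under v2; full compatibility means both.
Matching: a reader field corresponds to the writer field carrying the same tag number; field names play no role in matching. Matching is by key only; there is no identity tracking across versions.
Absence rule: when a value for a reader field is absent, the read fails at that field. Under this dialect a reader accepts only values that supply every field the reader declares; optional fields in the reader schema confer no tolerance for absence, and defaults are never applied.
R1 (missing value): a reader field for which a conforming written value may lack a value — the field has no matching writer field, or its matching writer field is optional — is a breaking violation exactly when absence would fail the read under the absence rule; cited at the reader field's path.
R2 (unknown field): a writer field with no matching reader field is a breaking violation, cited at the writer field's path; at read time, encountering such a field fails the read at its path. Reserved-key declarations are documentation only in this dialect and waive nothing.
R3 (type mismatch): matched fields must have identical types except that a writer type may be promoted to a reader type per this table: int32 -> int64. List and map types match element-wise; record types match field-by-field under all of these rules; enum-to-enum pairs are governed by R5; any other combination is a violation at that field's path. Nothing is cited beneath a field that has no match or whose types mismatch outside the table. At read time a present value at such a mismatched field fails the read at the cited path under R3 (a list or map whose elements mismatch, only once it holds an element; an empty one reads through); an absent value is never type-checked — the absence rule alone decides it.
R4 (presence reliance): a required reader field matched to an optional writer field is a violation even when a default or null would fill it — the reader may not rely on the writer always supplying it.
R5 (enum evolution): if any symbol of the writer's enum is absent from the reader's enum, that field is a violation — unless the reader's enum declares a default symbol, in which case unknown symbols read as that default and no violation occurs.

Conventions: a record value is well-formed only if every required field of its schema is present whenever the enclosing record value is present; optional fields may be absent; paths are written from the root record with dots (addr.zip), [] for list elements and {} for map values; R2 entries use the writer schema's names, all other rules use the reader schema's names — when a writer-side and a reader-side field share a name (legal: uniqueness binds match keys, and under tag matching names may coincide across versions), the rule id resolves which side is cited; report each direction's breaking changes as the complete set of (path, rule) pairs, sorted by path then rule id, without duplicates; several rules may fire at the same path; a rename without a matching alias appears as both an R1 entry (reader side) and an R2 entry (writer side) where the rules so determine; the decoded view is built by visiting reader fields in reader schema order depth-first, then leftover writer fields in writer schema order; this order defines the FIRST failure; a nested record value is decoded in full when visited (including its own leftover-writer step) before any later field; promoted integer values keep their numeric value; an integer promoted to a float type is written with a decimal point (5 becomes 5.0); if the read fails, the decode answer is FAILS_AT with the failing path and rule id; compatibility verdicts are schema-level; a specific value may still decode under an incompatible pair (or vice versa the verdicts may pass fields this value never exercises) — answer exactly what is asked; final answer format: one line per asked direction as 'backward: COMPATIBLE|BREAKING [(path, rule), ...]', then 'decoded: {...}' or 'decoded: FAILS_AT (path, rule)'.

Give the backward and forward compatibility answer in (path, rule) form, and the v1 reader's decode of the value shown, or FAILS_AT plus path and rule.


each type pair in Event: writer, then reader
backward for Event (reader v2, writer v1):
  writer required, Channel -> Channel: reader tier maps from writer tier
  writer optional, map<string, float32> -> map<string, float32>: reader tags maps from writer extras
  writer optional, int32 -> int64: reader seq maps from writer seq
  avatar (writer side), unknown to reader
  R2 fires at avatar
  R1 fires at seq
  R1 fires at tags
  => 3 violation(s): backward is BREAKING for Event
forward for Event (reader v1, writer v2):
  writer optional, Channel -> Channel: reader tier maps from writer tier
  writer optional, map<string, float32> -> map<string, float32>: reader extras maps from writer tags
  avatar: no writer-side match
  writer optional, int64 -> int32: reader seq maps from writer seq
  R1 fires at avatar
  R1 fires at extras
  R1 fires at seq
  R3 fires at seq
  R1 fires at tier
  R4 fires at tier
  => 6 violation(s): forward is BREAKING for Event
decoding the Event value with the v1 reader:
  read fails at tier under R1 (no fill)
  => FAILS_AT (tier, R1)

backward: BREAKING [(avatar, R2), (seq, R1), (tags, R1)]; forward: BREAKING [(avatar, R1), (extras, R1), (seq, R1), (seq, R3), (tier, R1), (tier, R4)]; decoded: FAILS_AT (tier, R1)


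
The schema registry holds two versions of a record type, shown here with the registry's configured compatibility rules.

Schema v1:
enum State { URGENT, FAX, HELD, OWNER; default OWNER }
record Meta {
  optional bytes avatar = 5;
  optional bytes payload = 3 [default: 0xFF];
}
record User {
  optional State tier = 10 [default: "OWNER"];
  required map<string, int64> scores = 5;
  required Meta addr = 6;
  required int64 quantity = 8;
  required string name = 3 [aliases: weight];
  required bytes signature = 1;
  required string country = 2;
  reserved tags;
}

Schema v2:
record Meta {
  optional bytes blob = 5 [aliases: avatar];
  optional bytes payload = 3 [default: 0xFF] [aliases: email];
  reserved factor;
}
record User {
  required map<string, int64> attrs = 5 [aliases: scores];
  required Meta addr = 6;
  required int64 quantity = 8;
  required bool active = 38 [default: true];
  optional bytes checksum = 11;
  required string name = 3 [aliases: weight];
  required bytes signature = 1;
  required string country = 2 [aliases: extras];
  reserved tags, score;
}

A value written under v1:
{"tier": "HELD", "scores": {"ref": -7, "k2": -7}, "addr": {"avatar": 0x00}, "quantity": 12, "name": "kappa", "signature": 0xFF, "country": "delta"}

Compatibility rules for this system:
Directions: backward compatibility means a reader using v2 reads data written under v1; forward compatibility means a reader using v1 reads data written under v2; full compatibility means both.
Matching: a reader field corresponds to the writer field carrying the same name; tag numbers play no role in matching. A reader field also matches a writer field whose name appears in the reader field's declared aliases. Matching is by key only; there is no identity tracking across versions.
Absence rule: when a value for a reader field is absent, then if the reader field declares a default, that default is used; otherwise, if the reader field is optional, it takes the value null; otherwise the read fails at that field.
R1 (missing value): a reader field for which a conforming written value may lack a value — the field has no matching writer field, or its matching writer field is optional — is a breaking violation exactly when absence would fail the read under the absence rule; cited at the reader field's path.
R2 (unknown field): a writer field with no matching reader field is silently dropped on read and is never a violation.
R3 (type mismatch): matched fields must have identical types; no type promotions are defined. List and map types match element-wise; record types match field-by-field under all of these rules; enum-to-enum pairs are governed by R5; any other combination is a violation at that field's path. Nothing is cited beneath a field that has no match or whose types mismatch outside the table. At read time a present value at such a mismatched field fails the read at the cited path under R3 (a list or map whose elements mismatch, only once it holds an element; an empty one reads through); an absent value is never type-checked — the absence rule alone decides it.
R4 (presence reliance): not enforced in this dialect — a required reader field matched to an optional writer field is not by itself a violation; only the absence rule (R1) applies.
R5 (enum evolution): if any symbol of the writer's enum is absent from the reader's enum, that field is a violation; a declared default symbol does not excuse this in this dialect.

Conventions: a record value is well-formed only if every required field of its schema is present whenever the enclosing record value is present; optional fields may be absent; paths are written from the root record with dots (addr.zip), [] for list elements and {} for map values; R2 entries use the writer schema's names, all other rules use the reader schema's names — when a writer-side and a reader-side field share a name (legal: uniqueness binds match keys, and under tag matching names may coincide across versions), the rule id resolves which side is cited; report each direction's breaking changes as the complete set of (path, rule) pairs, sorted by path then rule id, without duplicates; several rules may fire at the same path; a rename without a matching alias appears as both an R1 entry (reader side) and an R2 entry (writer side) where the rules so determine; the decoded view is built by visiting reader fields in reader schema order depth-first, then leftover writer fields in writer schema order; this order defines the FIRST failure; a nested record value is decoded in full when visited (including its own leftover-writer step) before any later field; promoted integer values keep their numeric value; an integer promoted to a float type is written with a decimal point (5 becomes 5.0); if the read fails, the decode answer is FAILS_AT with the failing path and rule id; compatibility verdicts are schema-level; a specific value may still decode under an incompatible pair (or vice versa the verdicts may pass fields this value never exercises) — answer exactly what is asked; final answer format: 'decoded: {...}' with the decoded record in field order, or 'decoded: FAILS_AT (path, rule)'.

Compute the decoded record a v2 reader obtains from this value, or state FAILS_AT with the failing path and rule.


each type pair in User: writer, then reader
migrating the User value to v2:
  attrs := {"ref": -7, "k2": -7} (from writer scores)
  addr.blob := 0x00 (from writer avatar)
  addr.payload := 0xFF (absent -> default)
  quantity := 12
  active := true (absent -> default)
  checksum := null (absent, optional -> null)
  name := "kappa"
  signature := 0xFF
  country := "delta"
  writer tier: unknown -> dropped
  => decoded: {"attrs": {"ref": -7, "k2": -7}, "addr": {"blob": 0x00, "payload": 0xFF}, "quantity": 12, "active": true, "checksum": null, "name": "kappa", "signature": 0xFF, "country": "delta"}

decoded: {"attrs": {"ref": -7, "k2": -7}, "addr": {"blob": 0x00, "payload": 0xFF}, "quantity": 12, "active": true, "checksum": null, "name": "kappa", "signature": 0xFF, "country": "delta"}
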